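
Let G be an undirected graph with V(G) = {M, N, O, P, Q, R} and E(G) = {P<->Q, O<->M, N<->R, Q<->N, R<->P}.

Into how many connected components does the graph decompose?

2

From M: component {M, O}.
From N: component {N, P, Q, R}.
That's 2 components.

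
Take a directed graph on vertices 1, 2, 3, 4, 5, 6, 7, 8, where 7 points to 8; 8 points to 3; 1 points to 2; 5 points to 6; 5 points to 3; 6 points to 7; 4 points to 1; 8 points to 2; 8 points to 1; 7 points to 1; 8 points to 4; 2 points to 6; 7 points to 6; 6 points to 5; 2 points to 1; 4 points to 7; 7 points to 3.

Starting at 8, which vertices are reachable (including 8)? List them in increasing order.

1, 2, 3, 4, 5, 6, 7, 8

Start at 8.
Its neighbours: 1, 2, 3, 4.
Then their neighbours: 6, 7.
Then next layer: 5.
Every vertex is now reached.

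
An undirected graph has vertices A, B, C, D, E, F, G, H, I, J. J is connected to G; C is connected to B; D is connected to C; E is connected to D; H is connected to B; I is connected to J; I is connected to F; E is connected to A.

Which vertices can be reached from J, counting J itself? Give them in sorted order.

Start at J.
Its neighbours: G, I.
Then their neighbours: F.
Nothing further is reachable.

F, G, I, J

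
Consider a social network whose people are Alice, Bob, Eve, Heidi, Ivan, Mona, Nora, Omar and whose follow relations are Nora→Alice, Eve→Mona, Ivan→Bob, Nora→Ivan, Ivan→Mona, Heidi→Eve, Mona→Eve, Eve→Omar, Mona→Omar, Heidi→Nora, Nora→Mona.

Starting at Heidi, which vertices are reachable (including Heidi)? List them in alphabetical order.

Alice, Bob, Eve, Heidi, Ivan, Mona, Nora, Omar

Start at Heidi.
Its neighbours: Eve, Nora.
Then their neighbours: Alice, Ivan, Mona, Omar.
Then next layer: Bob.
Every vertex is now reached.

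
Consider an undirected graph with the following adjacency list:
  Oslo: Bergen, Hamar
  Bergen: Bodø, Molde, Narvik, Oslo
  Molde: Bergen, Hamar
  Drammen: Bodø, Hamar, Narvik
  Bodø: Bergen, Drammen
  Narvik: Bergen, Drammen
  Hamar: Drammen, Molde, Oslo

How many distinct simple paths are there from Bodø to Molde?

7

Bodø–Bergen–Molde
Bodø–Bergen–Narvik–Drammen–Hamar–Molde
Bodø–Bergen–Oslo–Hamar–Molde
Bodø–Drammen–Hamar–Molde
Bodø–Drammen–Hamar–Oslo–Bergen–Molde
Bodø–Drammen–Narvik–Bergen–Molde
Bodø–Drammen–Narvik–Bergen–Oslo–Hamar–Molde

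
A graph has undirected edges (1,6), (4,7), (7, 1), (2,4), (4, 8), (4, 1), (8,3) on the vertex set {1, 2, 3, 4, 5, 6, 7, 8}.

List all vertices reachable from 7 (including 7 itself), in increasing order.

Start at 7.
Its neighbours: 1, 4.
Then their neighbours: 2, 6, 8.
Then next layer: 3.
Nothing further is reachable.

1, 2, 3, 4, 6, 7, 8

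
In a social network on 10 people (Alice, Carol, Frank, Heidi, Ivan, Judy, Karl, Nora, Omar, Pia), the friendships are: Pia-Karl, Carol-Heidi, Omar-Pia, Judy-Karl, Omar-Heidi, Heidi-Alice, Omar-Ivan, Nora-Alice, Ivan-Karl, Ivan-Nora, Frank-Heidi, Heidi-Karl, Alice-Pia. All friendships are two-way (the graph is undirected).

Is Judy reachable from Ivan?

Yes

Explore from Ivan.
Distance 1: reach Karl, Nora, Omar.
Distance 2: reach Alice, Heidi, Judy, Pia.
Found Judy.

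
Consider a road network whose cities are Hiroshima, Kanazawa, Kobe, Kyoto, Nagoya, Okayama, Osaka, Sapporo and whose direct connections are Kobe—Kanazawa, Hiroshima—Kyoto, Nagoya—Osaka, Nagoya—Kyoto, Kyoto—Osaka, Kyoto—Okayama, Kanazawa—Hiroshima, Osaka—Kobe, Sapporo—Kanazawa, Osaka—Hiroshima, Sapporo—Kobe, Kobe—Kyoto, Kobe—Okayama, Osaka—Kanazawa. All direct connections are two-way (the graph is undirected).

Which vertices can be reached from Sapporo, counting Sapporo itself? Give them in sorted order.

Start at Sapporo.
Its neighbours: Kanazawa, Kobe.
Then their neighbours: Hiroshima, Kyoto, Okayama, Osaka.
Then next layer: Nagoya.
Every vertex is now reached.

Hiroshima, Kanazawa, Kobe, Kyoto, Nagoya, Okayama, Osaka, Sapporo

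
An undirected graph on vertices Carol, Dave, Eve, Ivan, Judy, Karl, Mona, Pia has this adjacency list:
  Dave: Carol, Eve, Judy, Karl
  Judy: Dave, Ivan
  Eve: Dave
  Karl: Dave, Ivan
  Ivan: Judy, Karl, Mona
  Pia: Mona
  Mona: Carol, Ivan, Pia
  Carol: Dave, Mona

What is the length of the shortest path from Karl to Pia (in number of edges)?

3

Distance 0: Karl.
Distance 1: Dave, Ivan.
Distance 2: Carol, Eve, Judy, Mona.
Distance 3: Pia — contains Pia.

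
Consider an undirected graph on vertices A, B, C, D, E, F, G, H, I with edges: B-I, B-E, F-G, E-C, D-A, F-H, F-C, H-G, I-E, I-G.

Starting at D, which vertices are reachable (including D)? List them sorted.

A, D

Start at D.
Its neighbours: A.
Nothing further is reachable.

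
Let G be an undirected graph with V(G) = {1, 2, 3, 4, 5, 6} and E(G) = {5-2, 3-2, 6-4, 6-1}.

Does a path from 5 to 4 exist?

Explore from 5.
Distance 1: reach 2.
Distance 2: reach 3.
The search is exhausted without reaching 4; it lies in a different component.

No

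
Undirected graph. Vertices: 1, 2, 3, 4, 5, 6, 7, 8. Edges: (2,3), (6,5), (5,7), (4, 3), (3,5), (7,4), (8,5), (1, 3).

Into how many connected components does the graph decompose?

From 1: component {1, 2, 3, 4, 5, 6, 7, 8}.
That's 1 component.

1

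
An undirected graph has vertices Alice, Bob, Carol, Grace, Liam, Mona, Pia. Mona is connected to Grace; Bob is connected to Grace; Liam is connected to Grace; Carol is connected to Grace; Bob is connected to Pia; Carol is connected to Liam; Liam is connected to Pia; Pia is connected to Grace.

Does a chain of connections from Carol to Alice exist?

No

Explore from Carol.
Distance 1: reach Grace, Liam.
Distance 2: reach Bob, Mona, Pia.
The search is exhausted without reaching Alice; it lies in a different component.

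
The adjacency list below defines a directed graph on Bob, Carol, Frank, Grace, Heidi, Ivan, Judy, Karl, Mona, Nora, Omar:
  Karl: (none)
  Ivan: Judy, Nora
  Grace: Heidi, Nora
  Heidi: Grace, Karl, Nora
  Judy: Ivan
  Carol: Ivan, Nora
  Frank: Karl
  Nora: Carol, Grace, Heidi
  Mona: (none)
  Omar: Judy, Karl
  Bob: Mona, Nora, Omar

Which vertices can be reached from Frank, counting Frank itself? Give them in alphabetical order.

Start at Frank.
Its neighbours: Karl.
Nothing further is reachable.

Frank, Karl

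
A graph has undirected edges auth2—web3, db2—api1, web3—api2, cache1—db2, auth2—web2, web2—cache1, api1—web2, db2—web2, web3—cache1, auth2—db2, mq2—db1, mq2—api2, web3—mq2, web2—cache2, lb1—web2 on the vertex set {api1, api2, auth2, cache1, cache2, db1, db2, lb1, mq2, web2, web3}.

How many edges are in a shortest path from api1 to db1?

Distance 0: api1.
Distance 1: db2, web2.
Distance 2: auth2, cache1, cache2, lb1.
Distance 3: web3.
Distance 4: api2, mq2.
Distance 5: db1 — contains db1.

5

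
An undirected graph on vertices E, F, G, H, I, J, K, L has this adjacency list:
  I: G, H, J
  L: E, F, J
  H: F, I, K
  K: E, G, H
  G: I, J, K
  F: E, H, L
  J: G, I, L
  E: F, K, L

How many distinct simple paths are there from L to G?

16

L–E–F–H–I–G
L–E–F–H–I–J–G
L–E–F–H–K–G
L–E–K–G
L–E–K–H–I–G
L–E–K–H–I–J–G
L–F–E–K–G
L–F–E–K–H–I–G
... and 8 more.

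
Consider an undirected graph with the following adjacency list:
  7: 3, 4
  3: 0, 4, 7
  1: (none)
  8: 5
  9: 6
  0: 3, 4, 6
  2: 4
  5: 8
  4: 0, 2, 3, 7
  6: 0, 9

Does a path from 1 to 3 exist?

1 has no edges, so nothing is reachable from it.

No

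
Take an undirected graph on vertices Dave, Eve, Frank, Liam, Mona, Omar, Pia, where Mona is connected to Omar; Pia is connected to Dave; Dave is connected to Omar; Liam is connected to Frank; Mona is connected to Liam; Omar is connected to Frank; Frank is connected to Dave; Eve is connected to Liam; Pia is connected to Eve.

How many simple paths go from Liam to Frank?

5

Liam–Eve–Pia–Dave–Frank
Liam–Eve–Pia–Dave–Omar–Frank
Liam–Frank
Liam–Mona–Omar–Dave–Frank
Liam–Mona–Omar–Frank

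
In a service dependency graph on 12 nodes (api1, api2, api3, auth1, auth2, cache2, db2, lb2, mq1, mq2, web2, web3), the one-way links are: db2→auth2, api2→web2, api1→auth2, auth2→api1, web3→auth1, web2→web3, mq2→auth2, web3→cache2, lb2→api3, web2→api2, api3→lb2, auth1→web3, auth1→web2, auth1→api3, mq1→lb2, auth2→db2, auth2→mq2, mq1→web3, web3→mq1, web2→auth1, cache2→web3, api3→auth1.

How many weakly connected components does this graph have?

2

From api1: component {api1, auth2, db2, mq2}.
From api2: component {api2, api3, auth1, cache2, lb2, mq1, web2, web3}.
That's 2 components.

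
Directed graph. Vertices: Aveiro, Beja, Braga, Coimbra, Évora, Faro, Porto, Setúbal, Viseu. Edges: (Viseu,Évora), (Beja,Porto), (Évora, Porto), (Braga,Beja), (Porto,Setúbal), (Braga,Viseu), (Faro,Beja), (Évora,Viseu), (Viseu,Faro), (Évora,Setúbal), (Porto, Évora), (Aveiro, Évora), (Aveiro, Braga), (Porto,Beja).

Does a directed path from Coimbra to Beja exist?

No

Coimbra has no outgoing edges, so nothing is reachable from it.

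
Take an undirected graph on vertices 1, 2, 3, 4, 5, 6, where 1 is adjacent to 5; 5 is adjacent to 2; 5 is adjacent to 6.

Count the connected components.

From 1: component {1, 2, 5, 6}.
From 3: component {3}.
From 4: component {4}.
That's 3 components.

3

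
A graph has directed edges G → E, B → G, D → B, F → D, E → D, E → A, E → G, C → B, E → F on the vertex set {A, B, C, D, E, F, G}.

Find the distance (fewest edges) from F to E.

4

Distance 0: F.
Distance 1: D.
Distance 2: B.
Distance 3: G.
Distance 4: E — contains E.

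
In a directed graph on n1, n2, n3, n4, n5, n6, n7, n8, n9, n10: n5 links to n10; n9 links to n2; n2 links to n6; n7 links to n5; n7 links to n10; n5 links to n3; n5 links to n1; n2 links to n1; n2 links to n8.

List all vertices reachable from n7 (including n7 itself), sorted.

n1, n3, n5, n7, n10

Start at n7.
Its neighbours: n5, n10.
Then their neighbours: n1, n3.
Nothing further is reachable.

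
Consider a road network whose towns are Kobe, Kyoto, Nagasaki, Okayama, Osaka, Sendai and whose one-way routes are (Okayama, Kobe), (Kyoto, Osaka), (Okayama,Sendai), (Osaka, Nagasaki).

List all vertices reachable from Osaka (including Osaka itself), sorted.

Nagasaki, Osaka

Start at Osaka.
Its neighbours: Nagasaki.
Nothing further is reachable.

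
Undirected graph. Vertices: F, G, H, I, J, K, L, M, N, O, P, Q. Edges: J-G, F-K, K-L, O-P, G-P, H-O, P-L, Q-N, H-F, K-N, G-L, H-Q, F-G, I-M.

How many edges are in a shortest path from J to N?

4

Distance 0: J.
Distance 1: G.
Distance 2: F, L, P.
Distance 3: H, K, O.
Distance 4: N, Q — contains N.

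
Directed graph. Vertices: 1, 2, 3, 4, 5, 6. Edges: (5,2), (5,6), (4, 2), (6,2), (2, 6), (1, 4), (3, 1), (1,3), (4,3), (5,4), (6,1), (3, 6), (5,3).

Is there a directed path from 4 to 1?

Yes

Explore from 4.
Distance 1: reach 2, 3.
Distance 2: reach 1, 6.
Found 1.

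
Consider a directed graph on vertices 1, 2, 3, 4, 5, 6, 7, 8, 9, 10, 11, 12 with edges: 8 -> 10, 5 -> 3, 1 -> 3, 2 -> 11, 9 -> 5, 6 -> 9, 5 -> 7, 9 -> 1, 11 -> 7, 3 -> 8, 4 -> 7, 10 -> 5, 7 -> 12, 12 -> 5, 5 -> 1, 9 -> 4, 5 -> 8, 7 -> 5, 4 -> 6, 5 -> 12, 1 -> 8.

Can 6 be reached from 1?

Explore from 1.
Distance 1: reach 3, 8.
Distance 2: reach 10.
Distance 3: reach 5.
Distance 4: reach 7, 12.
The search from 1 is exhausted; no directed path reaches 6.

No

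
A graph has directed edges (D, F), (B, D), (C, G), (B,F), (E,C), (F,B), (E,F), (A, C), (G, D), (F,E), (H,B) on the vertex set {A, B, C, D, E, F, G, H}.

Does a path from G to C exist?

Yes

Explore from G.
Distance 1: reach D.
Distance 2: reach F.
Distance 3: reach B, E.
Distance 4: reach C.
Found C.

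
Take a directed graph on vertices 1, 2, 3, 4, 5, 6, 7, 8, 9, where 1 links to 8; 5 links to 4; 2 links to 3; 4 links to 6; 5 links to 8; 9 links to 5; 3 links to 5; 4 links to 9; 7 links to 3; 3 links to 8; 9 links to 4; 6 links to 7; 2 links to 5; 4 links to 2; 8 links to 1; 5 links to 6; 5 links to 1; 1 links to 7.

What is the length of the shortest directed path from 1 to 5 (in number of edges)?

3

Distance 0: 1.
Distance 1: 7, 8.
Distance 2: 3.
Distance 3: 5 — contains 5.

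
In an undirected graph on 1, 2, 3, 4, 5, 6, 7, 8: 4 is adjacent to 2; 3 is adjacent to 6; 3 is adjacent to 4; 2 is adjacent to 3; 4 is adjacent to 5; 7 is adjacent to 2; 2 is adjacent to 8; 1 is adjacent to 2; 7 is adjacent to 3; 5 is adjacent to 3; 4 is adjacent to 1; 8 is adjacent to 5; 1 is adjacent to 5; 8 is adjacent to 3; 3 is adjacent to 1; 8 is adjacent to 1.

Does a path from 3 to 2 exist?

Yes

Explore from 3.
Distance 1: reach 1, 2, 4, 5, 6, 7, 8.
Found 2.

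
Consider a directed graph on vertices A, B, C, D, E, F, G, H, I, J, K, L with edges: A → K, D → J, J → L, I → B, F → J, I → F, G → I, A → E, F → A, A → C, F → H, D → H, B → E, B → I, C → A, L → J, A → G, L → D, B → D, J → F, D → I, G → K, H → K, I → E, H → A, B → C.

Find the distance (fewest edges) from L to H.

Distance 0: L.
Distance 1: D, J.
Distance 2: F, H, I — contains H.

2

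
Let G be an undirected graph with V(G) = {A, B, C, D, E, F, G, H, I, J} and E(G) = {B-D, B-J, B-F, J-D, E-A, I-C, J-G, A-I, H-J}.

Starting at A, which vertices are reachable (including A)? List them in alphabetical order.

A, C, E, I

Start at A.
Its neighbours: E, I.
Then their neighbours: C.
Nothing further is reachable.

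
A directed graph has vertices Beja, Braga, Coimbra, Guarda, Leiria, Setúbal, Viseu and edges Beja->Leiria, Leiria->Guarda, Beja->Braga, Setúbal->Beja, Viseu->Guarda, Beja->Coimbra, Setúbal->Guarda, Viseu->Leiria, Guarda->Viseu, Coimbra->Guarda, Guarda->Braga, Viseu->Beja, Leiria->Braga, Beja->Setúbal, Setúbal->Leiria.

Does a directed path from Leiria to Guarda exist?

Yes

Explore from Leiria.
Distance 1: reach Braga, Guarda.
Found Guarda.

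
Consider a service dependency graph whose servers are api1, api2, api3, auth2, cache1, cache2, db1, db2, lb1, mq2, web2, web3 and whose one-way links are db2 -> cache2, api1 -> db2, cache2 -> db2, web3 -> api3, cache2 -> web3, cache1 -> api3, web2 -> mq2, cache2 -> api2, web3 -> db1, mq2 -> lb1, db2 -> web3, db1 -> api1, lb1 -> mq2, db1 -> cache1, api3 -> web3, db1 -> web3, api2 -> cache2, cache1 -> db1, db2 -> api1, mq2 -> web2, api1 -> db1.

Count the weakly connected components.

3

From api1: component {api1, api2, api3, cache1, cache2, db1, db2, web3}.
From auth2: component {auth2}.
From lb1: component {lb1, mq2, web2}.
That's 3 components.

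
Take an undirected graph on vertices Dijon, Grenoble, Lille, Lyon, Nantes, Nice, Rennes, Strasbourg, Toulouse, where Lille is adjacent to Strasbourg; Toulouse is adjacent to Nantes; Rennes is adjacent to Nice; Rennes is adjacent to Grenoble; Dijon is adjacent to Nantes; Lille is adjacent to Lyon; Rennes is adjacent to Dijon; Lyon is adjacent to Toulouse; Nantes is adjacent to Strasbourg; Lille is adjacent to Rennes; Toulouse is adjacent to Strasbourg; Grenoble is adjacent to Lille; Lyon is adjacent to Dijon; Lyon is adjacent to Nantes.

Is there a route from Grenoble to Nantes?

Explore from Grenoble.
Distance 1: reach Lille, Rennes.
Distance 2: reach Dijon, Lyon, Nice, Strasbourg.
Distance 3: reach Nantes, Toulouse.
Found Nantes.

Yes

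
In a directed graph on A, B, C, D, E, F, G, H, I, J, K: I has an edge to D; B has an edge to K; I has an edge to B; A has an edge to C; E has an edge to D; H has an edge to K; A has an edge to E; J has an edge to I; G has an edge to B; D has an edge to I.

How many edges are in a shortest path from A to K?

Distance 0: A.
Distance 1: C, E.
Distance 2: D.
Distance 3: I.
Distance 4: B.
Distance 5: K — contains K.

5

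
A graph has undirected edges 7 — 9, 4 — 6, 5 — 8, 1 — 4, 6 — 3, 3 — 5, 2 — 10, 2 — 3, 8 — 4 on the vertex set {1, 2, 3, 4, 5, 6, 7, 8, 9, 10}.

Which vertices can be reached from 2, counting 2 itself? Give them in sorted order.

1, 2, 3, 4, 5, 6, 8, 10

Start at 2.
Its neighbours: 3, 10.
Then their neighbours: 5, 6.
Then next layer: 4, 8.
Then next layer: 1.
Nothing further is reachable.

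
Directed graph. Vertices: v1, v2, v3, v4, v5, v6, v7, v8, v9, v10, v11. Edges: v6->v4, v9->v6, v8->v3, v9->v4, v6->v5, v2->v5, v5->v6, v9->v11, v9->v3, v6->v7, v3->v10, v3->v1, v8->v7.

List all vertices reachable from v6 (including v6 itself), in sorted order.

Start at v6.
Its neighbours: v4, v5, v7.
Nothing further is reachable.

v4, v5, v6, v7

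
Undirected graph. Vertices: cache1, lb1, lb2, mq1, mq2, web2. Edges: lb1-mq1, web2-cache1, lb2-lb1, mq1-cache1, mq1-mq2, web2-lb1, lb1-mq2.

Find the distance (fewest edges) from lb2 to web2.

2

Distance 0: lb2.
Distance 1: lb1.
Distance 2: mq1, mq2, web2 — contains web2.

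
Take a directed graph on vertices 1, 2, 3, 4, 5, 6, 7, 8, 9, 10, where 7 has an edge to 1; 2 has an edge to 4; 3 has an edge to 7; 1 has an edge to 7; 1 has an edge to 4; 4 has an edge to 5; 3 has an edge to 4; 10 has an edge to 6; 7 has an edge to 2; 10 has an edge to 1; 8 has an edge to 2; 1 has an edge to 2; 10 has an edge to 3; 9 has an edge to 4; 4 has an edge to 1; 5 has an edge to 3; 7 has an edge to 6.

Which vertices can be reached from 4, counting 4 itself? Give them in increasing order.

Start at 4.
Its neighbours: 1, 5.
Then their neighbours: 2, 3, 7.
Then next layer: 6.
Nothing further is reachable.

1, 2, 3, 4, 5, 6, 7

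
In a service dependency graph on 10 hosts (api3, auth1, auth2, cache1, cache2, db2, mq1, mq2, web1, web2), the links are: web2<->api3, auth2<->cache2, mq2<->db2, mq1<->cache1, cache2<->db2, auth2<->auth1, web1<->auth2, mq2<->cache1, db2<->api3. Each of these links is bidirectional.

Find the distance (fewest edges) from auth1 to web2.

5

Distance 0: auth1.
Distance 1: auth2.
Distance 2: cache2, web1.
Distance 3: db2.
Distance 4: api3, mq2.
Distance 5: cache1, web2 — contains web2.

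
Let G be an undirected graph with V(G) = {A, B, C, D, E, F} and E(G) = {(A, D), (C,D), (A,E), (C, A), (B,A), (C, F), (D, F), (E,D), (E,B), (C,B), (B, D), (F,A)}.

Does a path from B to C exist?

Yes

Explore from B.
Distance 1: reach A, C, D, E.
Found C.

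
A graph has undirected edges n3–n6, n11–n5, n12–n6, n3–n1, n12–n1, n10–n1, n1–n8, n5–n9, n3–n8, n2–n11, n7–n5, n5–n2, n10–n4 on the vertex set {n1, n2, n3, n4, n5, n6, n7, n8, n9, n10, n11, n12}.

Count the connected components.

2

From n1: component {n1, n3, n4, n6, n8, n10, n12}.
From n2: component {n2, n5, n7, n9, n11}.
That's 2 components.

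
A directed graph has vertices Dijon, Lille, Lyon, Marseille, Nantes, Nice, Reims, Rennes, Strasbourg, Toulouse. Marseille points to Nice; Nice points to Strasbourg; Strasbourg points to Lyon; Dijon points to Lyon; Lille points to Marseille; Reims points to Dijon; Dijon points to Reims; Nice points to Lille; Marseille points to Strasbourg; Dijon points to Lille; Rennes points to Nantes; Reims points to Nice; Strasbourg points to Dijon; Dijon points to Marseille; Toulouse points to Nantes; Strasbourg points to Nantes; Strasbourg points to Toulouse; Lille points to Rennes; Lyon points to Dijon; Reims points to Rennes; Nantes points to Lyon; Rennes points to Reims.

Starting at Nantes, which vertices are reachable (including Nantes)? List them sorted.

Start at Nantes.
Its neighbours: Lyon.
Then their neighbours: Dijon.
Then next layer: Lille, Marseille, Reims.
Then next layer: Nice, Rennes, Strasbourg.
Then next layer: Toulouse.
Every vertex is now reached.

Dijon, Lille, Lyon, Marseille, Nantes, Nice, Reims, Rennes, Strasbourg, Toulouse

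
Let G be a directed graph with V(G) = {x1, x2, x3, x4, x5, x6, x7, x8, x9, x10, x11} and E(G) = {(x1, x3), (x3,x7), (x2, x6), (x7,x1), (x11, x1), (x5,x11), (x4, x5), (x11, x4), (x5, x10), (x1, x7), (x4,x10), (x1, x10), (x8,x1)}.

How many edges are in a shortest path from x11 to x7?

2

Distance 0: x11.
Distance 1: x1, x4.
Distance 2: x3, x5, x7, x10 — contains x7.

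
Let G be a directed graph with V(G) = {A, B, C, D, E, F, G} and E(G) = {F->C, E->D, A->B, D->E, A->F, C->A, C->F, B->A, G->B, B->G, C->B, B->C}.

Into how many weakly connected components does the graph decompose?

2

From A: component {A, B, C, F, G}.
From D: component {D, E}.
That's 2 components.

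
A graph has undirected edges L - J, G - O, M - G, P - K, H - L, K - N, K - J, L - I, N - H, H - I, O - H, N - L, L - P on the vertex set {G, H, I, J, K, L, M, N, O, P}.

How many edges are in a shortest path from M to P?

Distance 0: M.
Distance 1: G.
Distance 2: O.
Distance 3: H.
Distance 4: I, L, N.
Distance 5: J, K, P — contains P.

5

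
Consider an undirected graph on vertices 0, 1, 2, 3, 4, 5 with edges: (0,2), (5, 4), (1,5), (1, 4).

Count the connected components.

From 0: component {0, 2}.
From 1: component {1, 4, 5}.
From 3: component {3}.
That's 3 components.

3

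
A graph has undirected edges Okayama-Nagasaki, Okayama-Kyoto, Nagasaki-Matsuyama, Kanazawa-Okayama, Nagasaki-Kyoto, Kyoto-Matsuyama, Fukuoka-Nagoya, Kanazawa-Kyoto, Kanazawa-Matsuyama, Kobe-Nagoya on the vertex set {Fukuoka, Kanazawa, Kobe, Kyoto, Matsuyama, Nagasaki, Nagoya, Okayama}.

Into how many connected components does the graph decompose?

2

From Fukuoka: component {Fukuoka, Kobe, Nagoya}.
From Kanazawa: component {Kanazawa, Kyoto, Matsuyama, Nagasaki, Okayama}.
That's 2 components.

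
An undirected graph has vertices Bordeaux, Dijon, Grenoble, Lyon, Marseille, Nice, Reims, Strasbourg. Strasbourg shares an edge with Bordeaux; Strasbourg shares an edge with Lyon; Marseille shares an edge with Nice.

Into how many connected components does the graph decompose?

From Bordeaux: component {Bordeaux, Lyon, Strasbourg}.
From Dijon: component {Dijon}.
From Grenoble: component {Grenoble}.
From Marseille: component {Marseille, Nice}.
From Reims: component {Reims}.
That's 5 components.

5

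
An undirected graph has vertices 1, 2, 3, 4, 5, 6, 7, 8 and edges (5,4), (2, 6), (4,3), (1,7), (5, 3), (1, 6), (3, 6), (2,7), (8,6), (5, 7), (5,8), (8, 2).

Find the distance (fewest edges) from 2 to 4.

Distance 0: 2.
Distance 1: 6, 7, 8.
Distance 2: 1, 3, 5.
Distance 3: 4 — contains 4.

3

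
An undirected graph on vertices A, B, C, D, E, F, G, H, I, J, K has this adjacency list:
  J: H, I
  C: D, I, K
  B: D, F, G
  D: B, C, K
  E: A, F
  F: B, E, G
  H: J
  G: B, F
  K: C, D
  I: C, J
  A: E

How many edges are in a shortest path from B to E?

2

Distance 0: B.
Distance 1: D, F, G.
Distance 2: C, E, K — contains E.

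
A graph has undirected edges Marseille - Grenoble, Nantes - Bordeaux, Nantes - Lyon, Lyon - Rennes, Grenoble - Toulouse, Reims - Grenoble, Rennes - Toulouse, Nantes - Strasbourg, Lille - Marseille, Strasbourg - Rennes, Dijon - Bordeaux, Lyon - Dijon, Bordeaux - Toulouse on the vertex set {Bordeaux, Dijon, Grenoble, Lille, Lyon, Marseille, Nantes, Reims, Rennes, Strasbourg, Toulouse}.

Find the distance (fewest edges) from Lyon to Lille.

Distance 0: Lyon.
Distance 1: Dijon, Nantes, Rennes.
Distance 2: Bordeaux, Strasbourg, Toulouse.
Distance 3: Grenoble.
Distance 4: Marseille, Reims.
Distance 5: Lille — contains Lille.

5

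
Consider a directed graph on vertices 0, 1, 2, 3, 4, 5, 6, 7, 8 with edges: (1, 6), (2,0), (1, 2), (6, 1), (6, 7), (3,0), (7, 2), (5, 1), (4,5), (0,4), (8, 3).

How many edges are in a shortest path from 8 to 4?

Distance 0: 8.
Distance 1: 3.
Distance 2: 0.
Distance 3: 4 — contains 4.

3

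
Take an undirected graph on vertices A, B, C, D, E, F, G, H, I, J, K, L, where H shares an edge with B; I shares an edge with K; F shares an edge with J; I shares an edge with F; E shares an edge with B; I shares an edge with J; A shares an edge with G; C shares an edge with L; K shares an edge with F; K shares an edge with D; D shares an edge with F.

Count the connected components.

4

From A: component {A, G}.
From B: component {B, E, H}.
From C: component {C, L}.
From D: component {D, F, I, J, K}.
That's 4 components.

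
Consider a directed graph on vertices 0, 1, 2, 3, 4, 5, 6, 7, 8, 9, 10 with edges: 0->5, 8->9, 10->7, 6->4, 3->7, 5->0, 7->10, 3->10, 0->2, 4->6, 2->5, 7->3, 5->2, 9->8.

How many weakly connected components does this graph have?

From 0: component {0, 2, 5}.
From 1: component {1}.
From 3: component {3, 7, 10}.
From 4: component {4, 6}.
From 8: component {8, 9}.
That's 5 components.

5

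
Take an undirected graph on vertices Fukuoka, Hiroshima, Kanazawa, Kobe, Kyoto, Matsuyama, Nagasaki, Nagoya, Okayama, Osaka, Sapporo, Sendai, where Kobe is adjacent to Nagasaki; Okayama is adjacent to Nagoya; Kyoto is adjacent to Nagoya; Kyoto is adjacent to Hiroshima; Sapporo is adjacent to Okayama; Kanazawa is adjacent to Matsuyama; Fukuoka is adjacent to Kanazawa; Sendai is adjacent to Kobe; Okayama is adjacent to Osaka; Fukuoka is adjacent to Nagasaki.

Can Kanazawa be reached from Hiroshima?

No

Explore from Hiroshima.
Distance 1: reach Kyoto.
Distance 2: reach Nagoya.
Distance 3: reach Okayama.
Distance 4: reach Osaka, Sapporo.
The search is exhausted without reaching Kanazawa; it lies in a different component.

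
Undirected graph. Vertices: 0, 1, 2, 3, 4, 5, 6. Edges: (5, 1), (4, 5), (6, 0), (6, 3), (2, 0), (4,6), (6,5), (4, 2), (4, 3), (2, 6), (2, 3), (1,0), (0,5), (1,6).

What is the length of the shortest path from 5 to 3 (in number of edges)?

Distance 0: 5.
Distance 1: 0, 1, 4, 6.
Distance 2: 2, 3 — contains 3.

2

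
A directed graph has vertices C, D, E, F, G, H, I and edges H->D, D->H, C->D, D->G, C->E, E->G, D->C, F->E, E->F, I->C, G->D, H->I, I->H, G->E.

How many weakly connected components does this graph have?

From C: component {C, D, E, F, G, H, I}.
That's 1 component.

1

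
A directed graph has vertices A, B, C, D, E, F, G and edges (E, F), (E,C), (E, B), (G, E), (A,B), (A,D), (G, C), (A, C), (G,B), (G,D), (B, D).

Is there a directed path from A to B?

Explore from A.
Distance 1: reach B, C, D.
Found B.

Yes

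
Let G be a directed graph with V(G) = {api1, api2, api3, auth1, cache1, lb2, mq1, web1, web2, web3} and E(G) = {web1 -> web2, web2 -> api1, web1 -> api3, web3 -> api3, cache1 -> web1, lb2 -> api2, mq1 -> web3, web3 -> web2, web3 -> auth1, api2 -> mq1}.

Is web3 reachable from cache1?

Explore from cache1.
Distance 1: reach web1.
Distance 2: reach api3, web2.
Distance 3: reach api1.
The search from cache1 is exhausted; no directed path reaches web3.

No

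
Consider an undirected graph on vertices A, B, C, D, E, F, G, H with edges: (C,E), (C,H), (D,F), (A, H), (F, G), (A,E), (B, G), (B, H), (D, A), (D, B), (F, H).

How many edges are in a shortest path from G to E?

4

Distance 0: G.
Distance 1: B, F.
Distance 2: D, H.
Distance 3: A, C.
Distance 4: E — contains E.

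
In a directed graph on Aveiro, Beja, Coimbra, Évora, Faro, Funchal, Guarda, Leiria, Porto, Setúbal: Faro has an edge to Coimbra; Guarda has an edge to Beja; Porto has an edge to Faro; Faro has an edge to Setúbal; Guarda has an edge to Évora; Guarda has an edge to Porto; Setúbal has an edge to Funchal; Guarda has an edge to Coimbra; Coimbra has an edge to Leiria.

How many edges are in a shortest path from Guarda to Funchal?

Distance 0: Guarda.
Distance 1: Beja, Coimbra, Évora, Porto.
Distance 2: Faro, Leiria.
Distance 3: Setúbal.
Distance 4: Funchal — contains Funchal.

4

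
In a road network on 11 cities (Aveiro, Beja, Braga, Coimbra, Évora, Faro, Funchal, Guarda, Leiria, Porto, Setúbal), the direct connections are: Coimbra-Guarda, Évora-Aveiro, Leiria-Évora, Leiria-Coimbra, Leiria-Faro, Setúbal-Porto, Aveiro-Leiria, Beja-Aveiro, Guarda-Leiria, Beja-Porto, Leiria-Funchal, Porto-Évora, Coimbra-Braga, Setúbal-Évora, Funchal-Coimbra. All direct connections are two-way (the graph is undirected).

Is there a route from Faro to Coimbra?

Explore from Faro.
Distance 1: reach Leiria.
Distance 2: reach Aveiro, Coimbra, Évora, Funchal, Guarda.
Found Coimbra.

Yes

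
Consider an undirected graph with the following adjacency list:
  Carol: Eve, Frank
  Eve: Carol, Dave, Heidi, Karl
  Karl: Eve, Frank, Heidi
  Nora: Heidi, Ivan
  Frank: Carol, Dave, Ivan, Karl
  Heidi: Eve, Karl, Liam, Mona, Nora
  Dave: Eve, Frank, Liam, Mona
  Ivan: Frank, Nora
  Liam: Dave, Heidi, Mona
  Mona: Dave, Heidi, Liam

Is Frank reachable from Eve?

Yes

Explore from Eve.
Distance 1: reach Carol, Dave, Heidi, Karl.
Distance 2: reach Frank, Liam, Mona, Nora.
Found Frank.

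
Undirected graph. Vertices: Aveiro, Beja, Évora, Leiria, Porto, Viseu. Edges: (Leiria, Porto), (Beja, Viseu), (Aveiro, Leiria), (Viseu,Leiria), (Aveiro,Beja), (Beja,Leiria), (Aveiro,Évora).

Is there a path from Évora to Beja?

Explore from Évora.
Distance 1: reach Aveiro.
Distance 2: reach Beja, Leiria.
Found Beja.

Yes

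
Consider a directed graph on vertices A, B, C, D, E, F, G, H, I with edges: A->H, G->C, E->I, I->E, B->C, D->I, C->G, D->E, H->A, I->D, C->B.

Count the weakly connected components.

4

From A: component {A, H}.
From B: component {B, C, G}.
From D: component {D, E, I}.
From F: component {F}.
That's 4 components.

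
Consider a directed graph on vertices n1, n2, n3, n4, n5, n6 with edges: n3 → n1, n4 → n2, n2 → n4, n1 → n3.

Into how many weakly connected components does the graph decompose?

4

From n1: component {n1, n3}.
From n2: component {n2, n4}.
From n5: component {n5}.
From n6: component {n6}.
That's 4 components.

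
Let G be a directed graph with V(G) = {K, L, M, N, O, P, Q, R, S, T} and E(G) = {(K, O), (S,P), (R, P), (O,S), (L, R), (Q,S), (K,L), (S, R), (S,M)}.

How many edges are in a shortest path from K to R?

Distance 0: K.
Distance 1: L, O.
Distance 2: R, S — contains R.

2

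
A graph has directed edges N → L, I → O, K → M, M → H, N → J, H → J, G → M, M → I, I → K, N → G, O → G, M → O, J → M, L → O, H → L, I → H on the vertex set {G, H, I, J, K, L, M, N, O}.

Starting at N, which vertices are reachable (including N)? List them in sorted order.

Start at N.
Its neighbours: G, J, L.
Then their neighbours: M, O.
Then next layer: H, I.
Then next layer: K.
Every vertex is now reached.

G, H, I, J, K, L, M, N, O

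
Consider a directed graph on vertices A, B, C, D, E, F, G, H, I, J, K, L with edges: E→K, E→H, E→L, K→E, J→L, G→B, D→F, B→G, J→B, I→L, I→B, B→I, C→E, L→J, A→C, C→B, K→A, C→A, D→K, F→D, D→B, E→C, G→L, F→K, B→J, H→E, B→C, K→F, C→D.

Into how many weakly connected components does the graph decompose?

From A: component {A, B, C, D, E, F, G, H, I, J, K, L}.
That's 1 component.

1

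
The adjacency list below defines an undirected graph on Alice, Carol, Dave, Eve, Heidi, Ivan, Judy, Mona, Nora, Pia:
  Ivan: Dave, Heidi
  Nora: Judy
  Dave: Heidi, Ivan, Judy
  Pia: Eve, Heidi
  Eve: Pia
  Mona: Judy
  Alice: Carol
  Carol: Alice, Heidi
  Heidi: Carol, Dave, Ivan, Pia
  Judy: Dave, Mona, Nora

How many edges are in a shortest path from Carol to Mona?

4

Distance 0: Carol.
Distance 1: Alice, Heidi.
Distance 2: Dave, Ivan, Pia.
Distance 3: Eve, Judy.
Distance 4: Mona, Nora — contains Mona.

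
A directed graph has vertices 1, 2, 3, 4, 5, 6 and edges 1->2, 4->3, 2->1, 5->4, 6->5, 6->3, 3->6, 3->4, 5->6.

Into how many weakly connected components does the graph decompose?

2

From 1: component {1, 2}.
From 3: component {3, 4, 5, 6}.
That's 2 components.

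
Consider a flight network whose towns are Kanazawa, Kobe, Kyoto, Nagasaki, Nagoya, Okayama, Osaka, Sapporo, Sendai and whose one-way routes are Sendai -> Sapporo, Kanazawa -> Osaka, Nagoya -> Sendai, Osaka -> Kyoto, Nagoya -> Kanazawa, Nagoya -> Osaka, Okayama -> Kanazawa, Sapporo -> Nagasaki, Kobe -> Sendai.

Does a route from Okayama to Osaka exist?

Explore from Okayama.
Distance 1: reach Kanazawa.
Distance 2: reach Osaka.
Found Osaka.

Yes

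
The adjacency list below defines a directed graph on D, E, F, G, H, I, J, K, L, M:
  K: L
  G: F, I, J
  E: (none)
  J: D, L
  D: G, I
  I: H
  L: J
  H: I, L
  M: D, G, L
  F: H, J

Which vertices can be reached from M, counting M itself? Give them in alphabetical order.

D, F, G, H, I, J, L, M

Start at M.
Its neighbours: D, G, L.
Then their neighbours: F, I, J.
Then next layer: H.
Nothing further is reachable.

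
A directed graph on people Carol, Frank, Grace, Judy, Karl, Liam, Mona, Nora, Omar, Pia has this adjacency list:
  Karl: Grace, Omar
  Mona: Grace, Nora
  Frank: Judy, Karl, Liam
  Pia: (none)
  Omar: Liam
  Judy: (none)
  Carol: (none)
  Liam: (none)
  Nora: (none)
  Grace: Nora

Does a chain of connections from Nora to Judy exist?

No

Nora has no outgoing edges, so nothing is reachable from it.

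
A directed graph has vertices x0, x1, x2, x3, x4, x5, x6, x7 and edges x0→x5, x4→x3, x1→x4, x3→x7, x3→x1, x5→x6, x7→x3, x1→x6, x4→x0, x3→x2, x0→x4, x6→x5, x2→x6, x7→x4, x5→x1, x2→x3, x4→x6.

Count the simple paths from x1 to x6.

x1→x4→x0→x5→x6
x1→x4→x3→x2→x6
x1→x4→x6
x1→x6

4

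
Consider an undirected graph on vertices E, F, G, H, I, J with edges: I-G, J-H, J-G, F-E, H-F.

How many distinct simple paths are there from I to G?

1

I–G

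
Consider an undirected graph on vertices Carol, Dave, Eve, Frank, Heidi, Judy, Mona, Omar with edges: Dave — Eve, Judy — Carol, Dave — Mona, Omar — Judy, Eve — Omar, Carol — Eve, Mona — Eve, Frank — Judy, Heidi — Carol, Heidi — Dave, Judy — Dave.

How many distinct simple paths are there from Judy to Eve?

7

Judy–Carol–Eve
Judy–Carol–Heidi–Dave–Eve
Judy–Carol–Heidi–Dave–Mona–Eve
Judy–Dave–Eve
Judy–Dave–Heidi–Carol–Eve
Judy–Dave–Mona–Eve
Judy–Omar–Eve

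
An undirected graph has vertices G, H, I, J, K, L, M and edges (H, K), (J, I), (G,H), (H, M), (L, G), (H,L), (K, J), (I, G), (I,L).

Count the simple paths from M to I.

M–H–G–I
M–H–G–L–I
M–H–K–J–I
M–H–L–G–I
M–H–L–I

5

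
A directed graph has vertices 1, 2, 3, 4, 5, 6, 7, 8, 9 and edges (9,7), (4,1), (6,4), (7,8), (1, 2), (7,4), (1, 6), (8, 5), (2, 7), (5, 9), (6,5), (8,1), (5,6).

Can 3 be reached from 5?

Explore from 5.
Distance 1: reach 6, 9.
Distance 2: reach 4, 7.
Distance 3: reach 1, 8.
Distance 4: reach 2.
The search from 5 is exhausted; no directed path reaches 3.

No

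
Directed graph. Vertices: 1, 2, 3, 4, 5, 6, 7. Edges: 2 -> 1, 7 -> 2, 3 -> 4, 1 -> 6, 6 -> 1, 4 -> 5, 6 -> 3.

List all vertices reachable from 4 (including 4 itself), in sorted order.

4, 5

Start at 4.
Its neighbours: 5.
Nothing further is reachable.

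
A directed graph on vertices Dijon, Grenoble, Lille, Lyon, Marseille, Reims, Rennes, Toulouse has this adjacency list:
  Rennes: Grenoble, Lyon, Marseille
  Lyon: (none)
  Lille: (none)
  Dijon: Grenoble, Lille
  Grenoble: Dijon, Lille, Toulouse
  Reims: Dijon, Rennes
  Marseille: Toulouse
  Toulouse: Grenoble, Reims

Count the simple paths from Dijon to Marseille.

1

Dijon→Grenoble→Toulouse→Reims→Rennes→Marseille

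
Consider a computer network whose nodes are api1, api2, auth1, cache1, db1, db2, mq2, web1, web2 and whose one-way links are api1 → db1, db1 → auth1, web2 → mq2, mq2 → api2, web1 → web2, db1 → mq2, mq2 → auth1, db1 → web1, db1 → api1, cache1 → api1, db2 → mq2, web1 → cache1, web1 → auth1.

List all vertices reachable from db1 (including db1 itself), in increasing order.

api1, api2, auth1, cache1, db1, mq2, web1, web2

Start at db1.
Its neighbours: api1, auth1, mq2, web1.
Then their neighbours: api2, cache1, web2.
Nothing further is reachable.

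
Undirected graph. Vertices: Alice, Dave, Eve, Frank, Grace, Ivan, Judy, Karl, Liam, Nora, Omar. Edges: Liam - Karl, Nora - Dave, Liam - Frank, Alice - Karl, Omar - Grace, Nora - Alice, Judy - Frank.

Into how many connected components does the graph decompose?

4

From Alice: component {Alice, Dave, Frank, Judy, Karl, Liam, Nora}.
From Eve: component {Eve}.
From Grace: component {Grace, Omar}.
From Ivan: component {Ivan}.
That's 4 components.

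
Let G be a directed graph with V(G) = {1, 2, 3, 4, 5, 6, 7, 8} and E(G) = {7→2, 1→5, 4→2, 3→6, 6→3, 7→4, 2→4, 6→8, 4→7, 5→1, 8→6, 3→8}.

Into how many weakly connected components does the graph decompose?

3

From 1: component {1, 5}.
From 2: component {2, 4, 7}.
From 3: component {3, 6, 8}.
That's 3 components.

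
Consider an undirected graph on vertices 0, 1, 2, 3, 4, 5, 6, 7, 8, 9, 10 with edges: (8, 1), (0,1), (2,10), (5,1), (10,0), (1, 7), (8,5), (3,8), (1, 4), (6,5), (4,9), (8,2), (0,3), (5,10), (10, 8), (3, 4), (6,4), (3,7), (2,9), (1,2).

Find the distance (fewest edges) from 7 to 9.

Distance 0: 7.
Distance 1: 1, 3.
Distance 2: 0, 2, 4, 5, 8.
Distance 3: 6, 9, 10 — contains 9.

3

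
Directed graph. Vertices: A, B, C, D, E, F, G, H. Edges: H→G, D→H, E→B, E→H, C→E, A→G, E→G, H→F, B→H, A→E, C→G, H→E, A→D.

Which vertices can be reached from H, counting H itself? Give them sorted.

B, E, F, G, H

Start at H.
Its neighbours: E, F, G.
Then their neighbours: B.
Nothing further is reachable.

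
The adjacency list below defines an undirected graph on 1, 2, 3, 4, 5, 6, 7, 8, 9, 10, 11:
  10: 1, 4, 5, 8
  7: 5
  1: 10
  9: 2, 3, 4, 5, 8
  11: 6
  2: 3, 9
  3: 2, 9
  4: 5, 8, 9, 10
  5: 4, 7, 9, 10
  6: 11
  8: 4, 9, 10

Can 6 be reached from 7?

Explore from 7.
Distance 1: reach 5.
Distance 2: reach 4, 9, 10.
Distance 3: reach 1, 2, 3, 8.
The search is exhausted without reaching 6; it lies in a different component.

No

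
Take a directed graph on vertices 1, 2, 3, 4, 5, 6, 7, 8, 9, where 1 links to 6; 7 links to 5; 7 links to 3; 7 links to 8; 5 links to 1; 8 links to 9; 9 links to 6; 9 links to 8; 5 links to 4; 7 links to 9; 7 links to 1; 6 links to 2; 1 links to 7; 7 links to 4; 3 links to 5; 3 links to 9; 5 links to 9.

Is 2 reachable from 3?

Explore from 3.
Distance 1: reach 5, 9.
Distance 2: reach 1, 4, 6, 8.
Distance 3: reach 2, 7.
Found 2.

Yes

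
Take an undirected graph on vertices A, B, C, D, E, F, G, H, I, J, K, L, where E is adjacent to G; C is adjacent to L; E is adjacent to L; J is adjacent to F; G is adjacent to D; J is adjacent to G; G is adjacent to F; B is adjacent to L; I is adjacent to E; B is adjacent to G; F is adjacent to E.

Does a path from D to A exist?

Explore from D.
Distance 1: reach G.
Distance 2: reach B, E, F, J.
Distance 3: reach I, L.
Distance 4: reach C.
The search is exhausted without reaching A; it lies in a different component.

No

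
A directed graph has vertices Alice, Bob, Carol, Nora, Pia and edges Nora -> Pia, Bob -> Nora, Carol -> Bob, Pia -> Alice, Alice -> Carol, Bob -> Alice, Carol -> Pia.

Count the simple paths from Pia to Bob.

1

Pia→Alice→Carol→Bob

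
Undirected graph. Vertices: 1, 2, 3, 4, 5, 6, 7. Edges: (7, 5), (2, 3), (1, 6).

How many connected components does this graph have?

4

From 1: component {1, 6}.
From 2: component {2, 3}.
From 4: component {4}.
From 5: component {5, 7}.
That's 4 components.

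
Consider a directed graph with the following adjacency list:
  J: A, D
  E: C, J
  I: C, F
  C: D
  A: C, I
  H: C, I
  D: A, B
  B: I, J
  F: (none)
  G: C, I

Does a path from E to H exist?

No

Explore from E.
Distance 1: reach C, J.
Distance 2: reach A, D.
Distance 3: reach B, I.
Distance 4: reach F.
The search from E is exhausted; no directed path reaches H.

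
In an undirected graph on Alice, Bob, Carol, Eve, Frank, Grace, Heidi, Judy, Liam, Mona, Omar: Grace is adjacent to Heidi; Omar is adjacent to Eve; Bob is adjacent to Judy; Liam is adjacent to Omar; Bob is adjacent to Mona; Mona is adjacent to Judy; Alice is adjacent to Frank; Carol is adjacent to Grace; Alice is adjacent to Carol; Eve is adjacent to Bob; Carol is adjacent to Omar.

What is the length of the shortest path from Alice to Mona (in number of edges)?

5

Distance 0: Alice.
Distance 1: Carol, Frank.
Distance 2: Grace, Omar.
Distance 3: Eve, Heidi, Liam.
Distance 4: Bob.
Distance 5: Judy, Mona — contains Mona.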